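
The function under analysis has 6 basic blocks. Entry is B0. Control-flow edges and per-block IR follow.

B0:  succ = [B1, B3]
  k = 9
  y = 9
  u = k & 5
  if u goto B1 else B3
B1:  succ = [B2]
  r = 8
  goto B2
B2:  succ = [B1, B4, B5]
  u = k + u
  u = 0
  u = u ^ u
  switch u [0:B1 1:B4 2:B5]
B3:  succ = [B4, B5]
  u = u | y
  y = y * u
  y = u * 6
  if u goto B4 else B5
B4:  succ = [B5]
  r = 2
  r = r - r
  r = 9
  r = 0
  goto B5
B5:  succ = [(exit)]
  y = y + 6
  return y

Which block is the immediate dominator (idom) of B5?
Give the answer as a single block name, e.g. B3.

Answer: B0

Derivation:
idom tree: B1←B0 B2←B1 B3←B0 B4←B0 B5←B0
Join-block Dom:
  B1: preds {B0,B2}: {B0} ∩ {B0,B1,B2} = {B0}; idom=B0
  B4: preds {B2,B3}: {B0,B1,B2} ∩ {B0,B3} = {B0}; idom=B0
  B5: preds {B2,B3,B4}: {B0,B1,B2} ∩ {B0,B3} ∩ {B0,B4} = {B0}; idom=B0

idom(B5) = B0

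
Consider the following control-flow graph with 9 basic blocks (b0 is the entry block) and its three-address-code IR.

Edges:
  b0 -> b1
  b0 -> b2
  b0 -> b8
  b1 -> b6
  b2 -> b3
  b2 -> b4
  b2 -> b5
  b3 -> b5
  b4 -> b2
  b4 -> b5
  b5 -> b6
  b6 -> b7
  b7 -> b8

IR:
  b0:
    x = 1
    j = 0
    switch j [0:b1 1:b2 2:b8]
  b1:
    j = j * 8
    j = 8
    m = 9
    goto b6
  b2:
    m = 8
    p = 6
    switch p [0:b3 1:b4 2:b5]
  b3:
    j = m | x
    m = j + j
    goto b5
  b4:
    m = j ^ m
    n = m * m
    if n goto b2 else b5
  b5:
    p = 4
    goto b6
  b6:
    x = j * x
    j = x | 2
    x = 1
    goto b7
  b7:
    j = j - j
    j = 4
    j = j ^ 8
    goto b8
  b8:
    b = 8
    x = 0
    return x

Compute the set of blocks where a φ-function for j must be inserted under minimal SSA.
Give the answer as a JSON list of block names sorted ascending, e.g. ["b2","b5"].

idom tree: b1←b0 b2←b0 b3←b2 b4←b2 b5←b2 b6←b0 b7←b6 b8←b0
Dom∩ at merges:
  b2: preds {b0,b4}: {b0} ∩ {b0,b2,b4} = {b0}; idom=b0
  b5: preds {b2,b3,b4}: {b0,b2} ∩ {b0,b2,b3} ∩ {b0,b2,b4} = {b0,b2}; idom=b2
  b6: preds {b1,b5}: {b0,b1} ∩ {b0,b2,b5} = {b0}; idom=b0
  b8: preds {b0,b7}: {b0} ∩ {b0,b6,b7} = {b0}; idom=b0

Frontier:
  b2←b0: walk · to b0
  b2←b4: walk b4→b2 to b0
  b5←b2: walk · to b2
  b5←b3: walk b3 to b2
  b5←b4: walk b4 to b2
  b6←b1: walk b1 to b0
  b6←b5: walk b5→b2 to b0
  b8←b0: walk · to b0
  b8←b7: walk b7→b6 to b0
  DF(b0)=∅
  DF(b1)={b6}
  DF(b2)={b2,b6}
  DF(b3)={b5}
  DF(b4)={b2,b5}
  DF(b5)={b6}
  DF(b6)={b8}
  DF(b7)={b8}
  DF(b8)=∅

φ for j: defs {b0,b1,b3,b6,b7}
  DF⁺ = {b5,b6,b8}

Answer: ["b5", "b6", "b8"]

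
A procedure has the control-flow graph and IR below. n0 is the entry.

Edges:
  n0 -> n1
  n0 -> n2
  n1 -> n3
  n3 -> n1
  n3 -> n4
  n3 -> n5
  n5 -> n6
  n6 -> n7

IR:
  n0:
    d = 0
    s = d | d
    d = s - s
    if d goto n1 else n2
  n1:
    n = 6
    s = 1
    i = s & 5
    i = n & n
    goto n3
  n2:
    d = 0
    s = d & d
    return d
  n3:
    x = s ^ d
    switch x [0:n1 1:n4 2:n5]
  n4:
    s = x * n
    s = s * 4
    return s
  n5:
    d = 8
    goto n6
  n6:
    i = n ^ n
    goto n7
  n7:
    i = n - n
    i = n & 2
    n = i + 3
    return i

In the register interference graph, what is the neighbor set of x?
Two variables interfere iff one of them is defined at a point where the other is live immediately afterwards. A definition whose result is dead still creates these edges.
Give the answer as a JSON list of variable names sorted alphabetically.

Block summaries:
  n0: def={d,s} ue=∅
  n1: def={i,n,s} ue=∅
  n2: def={d,s} ue=∅
  n3: def={x} ue={d,s}
  n4: def={s} ue={n,x}
  n5: def={d} ue=∅
  n6: def={i} ue={n}
  n7: def={i,n} ue={n}

Live sets:
  live n0: ∅→{d}
  live n1: {d}→{d,n,s}
  live n2: ∅→∅
  live n3: {d,n,s}→{d,n,x}
  live n4: {n,x}→∅
  live n5: {n}→{n}
  live n6: {n}→{n}
  live n7: {n}→∅

Conflict graph:
  d: {i,n,s,x}
  i: {d,n,s}
  n: {d,i,s,x}
  s: {d,i,n}
  x: {d,n}

N(x) = ["d", "n"]

Answer: ["d", "n"]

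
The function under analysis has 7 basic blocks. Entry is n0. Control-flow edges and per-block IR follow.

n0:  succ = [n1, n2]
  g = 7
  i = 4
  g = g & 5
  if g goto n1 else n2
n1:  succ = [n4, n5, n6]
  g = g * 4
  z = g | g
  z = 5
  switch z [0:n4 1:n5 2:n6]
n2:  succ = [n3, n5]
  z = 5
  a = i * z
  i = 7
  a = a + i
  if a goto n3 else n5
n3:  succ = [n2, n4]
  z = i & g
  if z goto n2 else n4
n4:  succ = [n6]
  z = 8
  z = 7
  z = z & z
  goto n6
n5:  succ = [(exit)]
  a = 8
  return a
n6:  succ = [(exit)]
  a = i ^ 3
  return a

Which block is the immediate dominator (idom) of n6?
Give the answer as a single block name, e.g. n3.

idom tree: n1←n0 n2←n0 n3←n2 n4←n0 n5←n0 n6←n0
Dom at joins:
  n2: preds {n0,n3}: {n0} ∩ {n0,n2,n3} = {n0}; idom=n0
  n4: preds {n1,n3}: {n0,n1} ∩ {n0,n2,n3} = {n0}; idom=n0
  n5: preds {n1,n2}: {n0,n1} ∩ {n0,n2} = {n0}; idom=n0
  n6: preds {n1,n4}: {n0,n1} ∩ {n0,n4} = {n0}; idom=n0

idom(n6) = n0

Answer: n0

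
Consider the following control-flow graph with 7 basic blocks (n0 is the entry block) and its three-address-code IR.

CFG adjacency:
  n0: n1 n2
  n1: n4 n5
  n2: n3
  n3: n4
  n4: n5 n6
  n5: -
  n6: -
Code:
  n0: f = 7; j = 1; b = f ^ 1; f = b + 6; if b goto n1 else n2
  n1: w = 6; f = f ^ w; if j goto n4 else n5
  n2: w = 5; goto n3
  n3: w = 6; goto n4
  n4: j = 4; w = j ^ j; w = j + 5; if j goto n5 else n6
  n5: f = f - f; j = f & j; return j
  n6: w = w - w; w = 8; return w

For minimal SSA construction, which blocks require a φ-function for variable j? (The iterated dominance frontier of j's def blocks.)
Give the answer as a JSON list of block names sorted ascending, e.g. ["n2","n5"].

Answer: ["n5"]

Working:
idom tree: n1←n0 n2←n0 n3←n2 n4←n0 n5←n0 n6←n4
Dom∩ at merges:
  n4: preds {n1,n3}: {n0,n1} ∩ {n0,n2,n3} = {n0}; idom=n0
  n5: preds {n1,n4}: {n0,n1} ∩ {n0,n4} = {n0}; idom=n0

Frontier:
  n4←n1: walk n1 to n0
  n4←n3: walk n3→n2 to n0
  n5←n1: walk n1 to n0
  n5←n4: walk n4 to n0
  n0 → ∅
  n1 → {n4,n5}
  n2 → {n4}
  n3 → {n4}
  n4 → {n5}
  n5 → ∅
  n6 → ∅

φ for j: defs {n0,n4,n5}
  DF⁺ = {n5}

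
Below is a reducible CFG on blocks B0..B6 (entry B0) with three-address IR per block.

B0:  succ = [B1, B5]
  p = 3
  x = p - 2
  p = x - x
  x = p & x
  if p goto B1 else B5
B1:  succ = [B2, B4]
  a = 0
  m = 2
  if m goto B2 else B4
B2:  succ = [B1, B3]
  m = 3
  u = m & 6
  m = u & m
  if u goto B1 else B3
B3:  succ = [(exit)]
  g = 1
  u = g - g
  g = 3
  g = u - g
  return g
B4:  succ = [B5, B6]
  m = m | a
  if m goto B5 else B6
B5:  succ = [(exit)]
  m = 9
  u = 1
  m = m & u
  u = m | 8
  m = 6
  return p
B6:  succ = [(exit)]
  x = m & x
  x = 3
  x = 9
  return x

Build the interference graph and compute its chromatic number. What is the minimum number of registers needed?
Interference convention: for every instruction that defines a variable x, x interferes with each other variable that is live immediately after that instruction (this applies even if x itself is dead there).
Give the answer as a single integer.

Answer: 4

Derivation:
def/use:
  B0 def {p,x} use ∅
  B1 def {a,m} use ∅
  B2 def {m,u} use ∅
  B3 def {g,u} use ∅
  B4 def {m} use {a,m}
  B5 def {m,u} use {p}
  B6 def {x} use {m,x}

Live sets:
  B0: in=∅ out={p,x}
  B1: in={p,x} out={a,m,p,x}
  B2: in={p,x} out={p,x}
  B3: in=∅ out=∅
  B4: in={a,m,p,x} out={m,p,x}
  B5: in={p} out=∅
  B6: in={m,x} out=∅

Conflict graph:
  a: {m,p,x}
  g: {u}
  m: {a,p,u,x}
  p: {a,m,u,x}
  u: {g,m,p,x}
  x: {a,m,p,u}

Registers:
  lower bound: {a,m,p,x} mutually conflict ⇒ χ ≥ 4
  assign a→r2 g→r0 m→r0 p→r1 u→r2 x→r3 — no edge inside a register ⇒ χ ≤ 4
  χ = 4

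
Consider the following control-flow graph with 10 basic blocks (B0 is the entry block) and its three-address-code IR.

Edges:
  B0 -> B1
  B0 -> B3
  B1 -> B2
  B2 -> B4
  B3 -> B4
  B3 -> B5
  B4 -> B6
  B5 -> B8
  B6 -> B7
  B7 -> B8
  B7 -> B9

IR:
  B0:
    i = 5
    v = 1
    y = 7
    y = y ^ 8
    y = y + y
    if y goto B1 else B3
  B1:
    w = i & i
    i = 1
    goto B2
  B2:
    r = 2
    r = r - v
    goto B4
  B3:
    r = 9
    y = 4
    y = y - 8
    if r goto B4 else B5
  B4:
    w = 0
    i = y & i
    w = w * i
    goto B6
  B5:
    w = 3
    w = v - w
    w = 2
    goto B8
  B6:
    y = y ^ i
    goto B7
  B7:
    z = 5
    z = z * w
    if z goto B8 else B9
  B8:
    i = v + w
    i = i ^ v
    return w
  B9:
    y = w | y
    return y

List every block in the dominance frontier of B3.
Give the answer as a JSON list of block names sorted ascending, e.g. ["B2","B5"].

idom tree: B1←B0 B2←B1 B3←B0 B4←B0 B5←B3 B6←B4 B7←B6 B8←B0 B9←B7
Join-block Dom:
  B4: preds {B2,B3}: {B0,B1,B2} ∩ {B0,B3} = {B0}; idom=B0
  B8: preds {B5,B7}: {B0,B3,B5} ∩ {B0,B4,B6,B7} = {B0}; idom=B0

Frontier:
  B4←B2: walk B2→B1 to B0
  B4←B3: walk B3 to B0
  B8←B5: walk B5→B3 to B0
  B8←B7: walk B7→B6→B4 to B0
  DF(B0)=∅
  DF(B1)={B4}
  DF(B2)={B4}
  DF(B3)={B4,B8}
  DF(B4)={B8}
  DF(B5)={B8}
  DF(B6)={B8}
  DF(B7)={B8}
  DF(B8)=∅
  DF(B9)=∅

DF(B3) = ["B4", "B8"]

Answer: ["B4", "B8"]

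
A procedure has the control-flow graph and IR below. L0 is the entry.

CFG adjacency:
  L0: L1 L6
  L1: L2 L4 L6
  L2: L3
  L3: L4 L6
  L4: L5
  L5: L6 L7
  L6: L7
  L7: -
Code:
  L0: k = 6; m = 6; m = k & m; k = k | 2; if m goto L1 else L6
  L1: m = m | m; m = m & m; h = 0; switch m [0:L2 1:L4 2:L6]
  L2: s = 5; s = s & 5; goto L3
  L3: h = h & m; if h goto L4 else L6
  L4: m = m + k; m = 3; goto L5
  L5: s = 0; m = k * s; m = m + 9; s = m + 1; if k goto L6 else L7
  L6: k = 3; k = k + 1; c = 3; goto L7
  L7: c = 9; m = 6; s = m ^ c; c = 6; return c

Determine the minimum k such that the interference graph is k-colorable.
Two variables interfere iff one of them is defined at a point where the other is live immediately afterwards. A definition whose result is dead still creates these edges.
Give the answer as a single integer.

Answer: 4

Analysis:
def/use:
  L0: def={k,m} ue=∅
  L1: def={h,m} ue={m}
  L2: def={s} ue=∅
  L3: def={h} ue={h,m}
  L4: def={m} ue={k,m}
  L5: def={m,s} ue={k}
  L6: def={c,k} ue=∅
  L7: def={c,m,s} ue=∅

Liveness:
  L0 li=∅ lo={k,m}
  L1 li={k,m} lo={h,k,m}
  L2 li={h,k,m} lo={h,k,m}
  L3 li={h,k,m} lo={k,m}
  L4 li={k,m} lo={k}
  L5 li={k} lo=∅
  L6 li=∅ lo=∅
  L7 li=∅ lo=∅

Interfere edges:
  c↔{m}
  h↔{k,m,s}
  k↔{h,m,s}
  m↔{c,h,k,s}
  s↔{h,k,m}

Colouring:
  clique {h,k,m,s} ⇒ need ≥ 4
  4-colouring: R0={m}  R1={c,h}  R2={k}  R3={s}
  χ = 4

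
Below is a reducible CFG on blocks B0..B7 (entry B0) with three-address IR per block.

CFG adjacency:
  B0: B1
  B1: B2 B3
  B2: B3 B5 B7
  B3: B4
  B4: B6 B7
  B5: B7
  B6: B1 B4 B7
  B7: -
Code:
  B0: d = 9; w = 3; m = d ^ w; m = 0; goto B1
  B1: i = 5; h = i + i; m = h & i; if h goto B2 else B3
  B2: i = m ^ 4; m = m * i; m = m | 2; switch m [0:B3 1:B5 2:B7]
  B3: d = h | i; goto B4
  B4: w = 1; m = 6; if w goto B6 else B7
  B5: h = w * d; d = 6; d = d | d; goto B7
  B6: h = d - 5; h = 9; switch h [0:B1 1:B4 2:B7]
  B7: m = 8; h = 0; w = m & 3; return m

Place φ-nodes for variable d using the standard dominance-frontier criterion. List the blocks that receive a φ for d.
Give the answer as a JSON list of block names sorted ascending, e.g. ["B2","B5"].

Answer: ["B1", "B7"]

Derivation:
idom tree: B1←B0 B2←B1 B3←B1 B4←B3 B5←B2 B6←B4 B7←B1
Dom∩ at merges:
  B1: preds {B0,B6}: {B0} ∩ {B0,B1,B3,B4,B6} = {B0}; idom=B0
  B3: preds {B1,B2}: {B0,B1} ∩ {B0,B1,B2} = {B0,B1}; idom=B1
  B4: preds {B3,B6}: {B0,B1,B3} ∩ {B0,B1,B3,B4,B6} = {B0,B1,B3}; idom=B3
  B7: preds {B2,B4,B5,B6}: {B0,B1,B2} ∩ {B0,B1,B3,B4} ∩ {B0,B1,B2,B5} ∩ {B0,B1,B3,B4,B6} = {B0,B1}; idom=B1

Frontier:
  B1←B0: walk · to B0
  B1←B6: walk B6→B4→B3→B1 to B0
  B3←B1: walk · to B1
  B3←B2: walk B2 to B1
  B4←B3: walk · to B3
  B4←B6: walk B6→B4 to B3
  B7←B2: walk B2 to B1
  B7←B4: walk B4→B3 to B1
  B7←B5: walk B5→B2 to B1
  B7←B6: walk B6→B4→B3 to B1
  B0: DF=∅
  B1: DF={B1}
  B2: DF={B3,B7}
  B3: DF={B1,B7}
  B4: DF={B1,B4,B7}
  B5: DF={B7}
  B6: DF={B1,B4,B7}
  B7: DF=∅

φ for d: defs {B0,B3,B5}
  DF⁺ = {B1,B7}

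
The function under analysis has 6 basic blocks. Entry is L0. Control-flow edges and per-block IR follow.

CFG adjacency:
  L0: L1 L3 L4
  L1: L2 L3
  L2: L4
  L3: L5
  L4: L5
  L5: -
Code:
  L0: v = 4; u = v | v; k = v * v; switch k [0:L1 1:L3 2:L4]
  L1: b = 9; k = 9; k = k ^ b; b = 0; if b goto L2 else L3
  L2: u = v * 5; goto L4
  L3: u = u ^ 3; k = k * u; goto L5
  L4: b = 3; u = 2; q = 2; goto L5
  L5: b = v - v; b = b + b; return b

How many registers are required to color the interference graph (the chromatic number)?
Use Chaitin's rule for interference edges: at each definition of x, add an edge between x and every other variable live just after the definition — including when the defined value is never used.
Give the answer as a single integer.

Per-block:
  L0: {k,u,v} / ∅
  L1: {b,k} / ∅
  L2: {u} / {v}
  L3: {k,u} / {k,u}
  L4: {b,q,u} / ∅
  L5: {b} / {v}

Live sets:
  live L0: ∅→{k,u,v}
  live L1: {u,v}→{k,u,v}
  live L2: {v}→{v}
  live L3: {k,u,v}→{v}
  live L4: {v}→{v}
  live L5: {v}→∅

Interference:
  b↔{k,u,v}
  k↔{b,u,v}
  q↔{v}
  u↔{b,k,v}
  v↔{b,k,q,u}

Colouring:
  clique {b,k,u,v} ⇒ need ≥ 4
  assign b→c1 k→c2 q→c1 u→c3 v→c0 — no edge inside a register ⇒ χ ≤ 4
  χ = 4

Answer: 4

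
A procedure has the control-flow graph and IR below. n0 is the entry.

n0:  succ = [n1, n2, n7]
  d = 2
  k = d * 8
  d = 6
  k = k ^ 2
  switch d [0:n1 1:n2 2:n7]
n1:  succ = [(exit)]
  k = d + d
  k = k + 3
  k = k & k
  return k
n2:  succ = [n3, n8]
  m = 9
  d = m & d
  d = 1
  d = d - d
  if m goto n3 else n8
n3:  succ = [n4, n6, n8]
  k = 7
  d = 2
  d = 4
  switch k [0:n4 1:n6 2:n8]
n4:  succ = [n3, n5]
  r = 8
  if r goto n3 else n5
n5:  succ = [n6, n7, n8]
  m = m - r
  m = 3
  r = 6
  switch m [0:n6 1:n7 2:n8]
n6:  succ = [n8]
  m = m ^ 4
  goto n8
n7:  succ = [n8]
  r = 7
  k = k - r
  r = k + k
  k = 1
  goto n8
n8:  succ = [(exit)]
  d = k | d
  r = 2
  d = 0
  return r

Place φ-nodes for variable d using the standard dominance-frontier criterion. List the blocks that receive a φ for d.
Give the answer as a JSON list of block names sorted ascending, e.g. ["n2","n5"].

Answer: ["n3", "n7", "n8"]

Working:
idom tree: n1←n0 n2←n0 n3←n2 n4←n3 n5←n4 n6←n3 n7←n0 n8←n0
Join-block Dom:
  n3: preds {n2,n4}: {n0,n2} ∩ {n0,n2,n3,n4} = {n0,n2}; idom=n2
  n6: preds {n3,n5}: {n0,n2,n3} ∩ {n0,n2,n3,n4,n5} = {n0,n2,n3}; idom=n3
  n7: preds {n0,n5}: {n0} ∩ {n0,n2,n3,n4,n5} = {n0}; idom=n0
  n8: preds {n2,n3,n5,n6,n7}: {n0,n2} ∩ {n0,n2,n3} ∩ {n0,n2,n3,n4,n5} ∩ {n0,n2,n3,n6} ∩ {n0,n7} = {n0}; idom=n0

DF walk-up:
  join n3 pred n2: · stop@n2
  join n3 pred n4: n4→n3 stop@n2
  join n6 pred n3: · stop@n3
  join n6 pred n5: n5→n4 stop@n3
  join n7 pred n0: · stop@n0
  join n7 pred n5: n5→n4→n3→n2 stop@n0
  join n8 pred n2: n2 stop@n0
  join n8 pred n3: n3→n2 stop@n0
  join n8 pred n5: n5→n4→n3→n2 stop@n0
  join n8 pred n6: n6→n3→n2 stop@n0
  join n8 pred n7: n7 stop@n0
  n0 → ∅
  n1 → ∅
  n2 → {n7,n8}
  n3 → {n3,n7,n8}
  n4 → {n3,n6,n7,n8}
  n5 → {n6,n7,n8}
  n6 → {n8}
  n7 → {n8}
  n8 → ∅

φ for d: defs {n0,n2,n3,n8}
  DF⁺ = {n3,n7,n8}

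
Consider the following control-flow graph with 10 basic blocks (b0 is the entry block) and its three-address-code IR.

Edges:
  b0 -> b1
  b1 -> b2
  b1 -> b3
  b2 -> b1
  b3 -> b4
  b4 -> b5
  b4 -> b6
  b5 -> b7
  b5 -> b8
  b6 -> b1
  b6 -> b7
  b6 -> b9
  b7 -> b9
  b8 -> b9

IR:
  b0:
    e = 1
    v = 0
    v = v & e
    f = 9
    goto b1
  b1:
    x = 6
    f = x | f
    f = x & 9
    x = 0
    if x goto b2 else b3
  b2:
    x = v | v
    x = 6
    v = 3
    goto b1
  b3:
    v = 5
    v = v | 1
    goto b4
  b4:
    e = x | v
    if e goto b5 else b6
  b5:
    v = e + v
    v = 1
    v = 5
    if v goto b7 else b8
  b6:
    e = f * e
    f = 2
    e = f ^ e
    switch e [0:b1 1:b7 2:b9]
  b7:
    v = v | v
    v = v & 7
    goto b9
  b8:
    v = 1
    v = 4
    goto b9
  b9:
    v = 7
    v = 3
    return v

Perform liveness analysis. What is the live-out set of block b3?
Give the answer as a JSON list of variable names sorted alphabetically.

Answer: ["f", "v", "x"]

Working:
Block summaries:
  b0: def={e,f,v} ue=∅
  b1: def={f,x} ue={f}
  b2: def={v,x} ue={v}
  b3: def={v} ue=∅
  b4: def={e} ue={v,x}
  b5: def={v} ue={e,v}
  b6: def={e,f} ue={e,f}
  b7: def={v} ue={v}
  b8: def={v} ue=∅
  b9: def={v} ue=∅

Liveness:
  live b0: ∅→{f,v}
  live b1: {f,v}→{f,v,x}
  live b2: {f,v}→{f,v}
  live b3: {f,x}→{f,v,x}
  live b4: {f,v,x}→{e,f,v}
  live b5: {e,v}→{v}
  live b6: {e,f,v}→{f,v}
  live b7: {v}→∅
  live b8: ∅→∅
  live b9: ∅→∅

live-out(b3) = ["f", "v", "x"]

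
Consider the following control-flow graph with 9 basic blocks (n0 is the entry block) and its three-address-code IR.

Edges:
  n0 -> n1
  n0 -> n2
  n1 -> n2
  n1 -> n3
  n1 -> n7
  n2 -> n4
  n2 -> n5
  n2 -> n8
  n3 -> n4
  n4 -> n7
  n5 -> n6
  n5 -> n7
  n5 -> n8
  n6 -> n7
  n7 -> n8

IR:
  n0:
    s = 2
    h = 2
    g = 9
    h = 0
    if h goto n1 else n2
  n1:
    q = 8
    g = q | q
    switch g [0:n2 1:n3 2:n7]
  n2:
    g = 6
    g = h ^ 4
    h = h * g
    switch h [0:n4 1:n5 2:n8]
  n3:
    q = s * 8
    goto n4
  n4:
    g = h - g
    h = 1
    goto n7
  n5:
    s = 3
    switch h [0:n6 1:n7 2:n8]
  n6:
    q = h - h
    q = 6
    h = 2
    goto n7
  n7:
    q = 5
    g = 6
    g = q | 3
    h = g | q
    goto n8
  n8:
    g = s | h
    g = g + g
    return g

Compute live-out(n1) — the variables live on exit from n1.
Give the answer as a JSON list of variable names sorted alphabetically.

Answer: ["g", "h", "s"]

Analysis:
Per-block:
  n0 def {g,h,s} use ∅
  n1 def {g,q} use ∅
  n2 def {g,h} use {h}
  n3 def {q} use {s}
  n4 def {g,h} use {g,h}
  n5 def {s} use {h}
  n6 def {h,q} use {h}
  n7 def {g,h,q} use ∅
  n8 def {g} use {h,s}

Live sets:
  live n0: ∅→{h,s}
  live n1: {h,s}→{g,h,s}
  live n2: {h,s}→{g,h,s}
  live n3: {g,h,s}→{g,h,s}
  live n4: {g,h,s}→{s}
  live n5: {h}→{h,s}
  live n6: {h,s}→{s}
  live n7: {s}→{h,s}
  live n8: {h,s}→∅

live-out(n1) = ["g", "h", "s"]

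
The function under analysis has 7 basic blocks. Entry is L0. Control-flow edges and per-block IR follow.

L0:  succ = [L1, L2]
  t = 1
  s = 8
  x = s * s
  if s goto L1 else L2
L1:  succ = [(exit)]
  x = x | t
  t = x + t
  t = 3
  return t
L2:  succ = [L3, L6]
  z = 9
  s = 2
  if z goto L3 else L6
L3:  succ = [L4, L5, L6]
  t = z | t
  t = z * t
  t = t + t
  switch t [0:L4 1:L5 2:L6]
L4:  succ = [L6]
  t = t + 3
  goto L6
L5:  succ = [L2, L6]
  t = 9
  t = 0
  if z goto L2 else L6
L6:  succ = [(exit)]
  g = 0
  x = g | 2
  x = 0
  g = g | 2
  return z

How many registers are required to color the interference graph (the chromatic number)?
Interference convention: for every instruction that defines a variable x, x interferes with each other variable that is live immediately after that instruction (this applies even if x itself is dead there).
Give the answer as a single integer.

Answer: 4

Derivation:
Block summaries:
  L0 def {s,t,x} use ∅
  L1 def {t,x} use {t,x}
  L2 def {s,z} use ∅
  L3 def {t} use {t,z}
  L4 def {t} use {t}
  L5 def {t} use {z}
  L6 def {g,x} use {z}

Live sets:
  live L0: ∅→{t,x}
  live L1: {t,x}→∅
  live L2: {t}→{t,z}
  live L3: {t,z}→{t,z}
  live L4: {t,z}→{z}
  live L5: {z}→{t,z}
  live L6: {z}→∅

Interference:
  g↔{x,z}
  s↔{t,x,z}
  t↔{s,x,z}
  x↔{g,s,t,z}
  z↔{g,s,t,x}

Chromatic number:
  clique {s,t,x,z} ⇒ need ≥ 4
  assign g→R2 s→R2 t→R3 x→R0 z→R1 — no edge inside a register ⇒ χ ≤ 4
  χ = 4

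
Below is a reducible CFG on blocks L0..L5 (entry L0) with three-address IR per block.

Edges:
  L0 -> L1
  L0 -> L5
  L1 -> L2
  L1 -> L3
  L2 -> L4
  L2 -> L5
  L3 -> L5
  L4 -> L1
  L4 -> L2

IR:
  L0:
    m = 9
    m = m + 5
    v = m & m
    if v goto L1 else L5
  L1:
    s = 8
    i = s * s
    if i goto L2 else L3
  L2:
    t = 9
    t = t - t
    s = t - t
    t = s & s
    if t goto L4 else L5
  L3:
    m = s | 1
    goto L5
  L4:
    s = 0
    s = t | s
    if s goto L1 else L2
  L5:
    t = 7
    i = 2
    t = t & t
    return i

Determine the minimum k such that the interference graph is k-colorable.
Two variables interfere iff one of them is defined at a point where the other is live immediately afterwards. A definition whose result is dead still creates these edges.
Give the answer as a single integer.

def/use:
  L0: {m,v} / ∅
  L1: {i,s} / ∅
  L2: {s,t} / ∅
  L3: {m} / {s}
  L4: {s} / {t}
  L5: {i,t} / ∅

Live sets:
  L0 li=∅ lo=∅
  L1 li=∅ lo={s}
  L2 li=∅ lo={t}
  L3 li={s} lo=∅
  L4 li={t} lo=∅
  L5 li=∅ lo=∅

Interfere edges:
  i: {s,t}
  m: ∅
  s: {i,t}
  t: {i,s}
  v: ∅

Colouring:
  {i,s,t} pairwise interfere (3-clique) ⇒ χ ≥ 3
  3-colouring: r0={i,m,v}  r1={s}  r2={t}
  χ = 3

Answer: 3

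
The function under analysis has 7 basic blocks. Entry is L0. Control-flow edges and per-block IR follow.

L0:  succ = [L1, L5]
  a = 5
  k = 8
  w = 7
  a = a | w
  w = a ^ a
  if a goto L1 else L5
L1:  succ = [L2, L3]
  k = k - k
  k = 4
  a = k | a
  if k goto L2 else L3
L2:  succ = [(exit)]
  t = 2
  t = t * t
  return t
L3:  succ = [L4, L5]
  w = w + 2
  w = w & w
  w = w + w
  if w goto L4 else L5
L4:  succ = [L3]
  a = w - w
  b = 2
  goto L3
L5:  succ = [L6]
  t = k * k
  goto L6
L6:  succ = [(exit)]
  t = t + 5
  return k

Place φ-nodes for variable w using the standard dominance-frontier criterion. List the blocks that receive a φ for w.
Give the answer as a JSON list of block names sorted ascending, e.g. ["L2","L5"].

idom tree: L1←L0 L2←L1 L3←L1 L4←L3 L5←L0 L6←L5
Join-block Dom:
  L3: preds {L1,L4}: {L0,L1} ∩ {L0,L1,L3,L4} = {L0,L1}; idom=L1
  L5: preds {L0,L3}: {L0} ∩ {L0,L1,L3} = {L0}; idom=L0

DF derivation:
  L3←L1: walk · to L1
  L3←L4: walk L4→L3 to L1
  L5←L0: walk · to L0
  L5←L3: walk L3→L1 to L0
  L0 → ∅
  L1 → {L5}
  L2 → ∅
  L3 → {L3,L5}
  L4 → {L3}
  L5 → ∅
  L6 → ∅

φ for w: defs {L0,L3}
  DF⁺ = {L3,L5}

Answer: ["L3", "L5"]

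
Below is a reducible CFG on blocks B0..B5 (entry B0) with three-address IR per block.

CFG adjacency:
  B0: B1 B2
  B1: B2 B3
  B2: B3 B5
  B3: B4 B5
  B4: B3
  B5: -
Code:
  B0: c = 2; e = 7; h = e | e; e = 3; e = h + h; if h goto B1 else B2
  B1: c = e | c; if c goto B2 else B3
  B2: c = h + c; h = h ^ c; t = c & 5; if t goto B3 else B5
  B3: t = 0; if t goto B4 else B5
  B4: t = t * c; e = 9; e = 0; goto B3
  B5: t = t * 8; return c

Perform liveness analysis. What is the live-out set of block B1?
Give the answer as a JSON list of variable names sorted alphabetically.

Per-block:
  B0 def {c,e,h} use ∅
  B1 def {c} use {c,e}
  B2 def {c,h,t} use {c,h}
  B3 def {t} use ∅
  B4 def {e,t} use {c,t}
  B5 def {t} use {c,t}

Live sets:
  B0: in=∅ out={c,e,h}
  B1: in={c,e,h} out={c,h}
  B2: in={c,h} out={c,t}
  B3: in={c} out={c,t}
  B4: in={c,t} out={c}
  B5: in={c,t} out=∅

live-out(B1) = ["c", "h"]

Answer: ["c", "h"]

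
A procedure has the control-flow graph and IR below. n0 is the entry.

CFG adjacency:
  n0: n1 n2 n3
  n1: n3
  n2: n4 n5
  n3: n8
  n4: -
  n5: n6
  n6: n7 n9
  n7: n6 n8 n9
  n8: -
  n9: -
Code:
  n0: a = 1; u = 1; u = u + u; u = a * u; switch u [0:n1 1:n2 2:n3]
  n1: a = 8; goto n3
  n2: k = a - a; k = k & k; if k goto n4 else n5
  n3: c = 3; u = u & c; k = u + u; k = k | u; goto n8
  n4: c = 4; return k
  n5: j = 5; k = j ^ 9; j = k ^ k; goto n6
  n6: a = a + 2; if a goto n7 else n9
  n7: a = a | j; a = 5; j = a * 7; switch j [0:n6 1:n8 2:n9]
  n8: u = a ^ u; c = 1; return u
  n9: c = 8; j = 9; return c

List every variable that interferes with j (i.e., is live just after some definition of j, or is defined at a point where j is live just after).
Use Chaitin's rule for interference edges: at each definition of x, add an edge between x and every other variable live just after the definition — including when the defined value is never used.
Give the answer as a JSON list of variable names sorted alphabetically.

Per-block:
  n0 def {a,u} use ∅
  n1 def {a} use ∅
  n2 def {k} use {a}
  n3 def {c,k,u} use {u}
  n4 def {c} use {k}
  n5 def {j,k} use ∅
  n6 def {a} use {a}
  n7 def {a,j} use {a,j}
  n8 def {c,u} use {a,u}
  n9 def {c,j} use ∅

Backward fixpoint:
  n0 li=∅ lo={a,u}
  n1 li={u} lo={a,u}
  n2 li={a,u} lo={a,k,u}
  n3 li={a,u} lo={a,u}
  n4 li={k} lo=∅
  n5 li={a,u} lo={a,j,u}
  n6 li={a,j,u} lo={a,j,u}
  n7 li={a,j,u} lo={a,j,u}
  n8 li={a,u} lo=∅
  n9 li=∅ lo=∅

Interfere edges:
  a: {c,j,k,u}
  c: {a,j,k,u}
  j: {a,c,u}
  k: {a,c,u}
  u: {a,c,j,k}

N(j) = ["a", "c", "u"]

Answer: ["a", "c", "u"]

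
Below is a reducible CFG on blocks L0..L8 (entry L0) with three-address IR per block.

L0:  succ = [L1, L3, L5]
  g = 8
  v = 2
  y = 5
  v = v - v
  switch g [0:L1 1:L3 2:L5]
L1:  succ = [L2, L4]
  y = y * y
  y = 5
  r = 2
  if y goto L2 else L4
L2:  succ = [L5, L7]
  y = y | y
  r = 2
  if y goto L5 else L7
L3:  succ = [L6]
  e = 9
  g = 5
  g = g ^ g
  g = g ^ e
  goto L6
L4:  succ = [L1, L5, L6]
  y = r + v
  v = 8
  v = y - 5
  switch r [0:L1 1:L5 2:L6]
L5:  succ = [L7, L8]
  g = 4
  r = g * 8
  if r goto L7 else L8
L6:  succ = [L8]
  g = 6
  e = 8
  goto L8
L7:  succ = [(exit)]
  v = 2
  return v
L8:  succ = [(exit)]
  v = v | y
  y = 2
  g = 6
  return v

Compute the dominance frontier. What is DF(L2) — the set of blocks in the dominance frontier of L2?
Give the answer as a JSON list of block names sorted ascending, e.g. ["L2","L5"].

idom tree: L1←L0 L2←L1 L3←L0 L4←L1 L5←L0 L6←L0 L7←L0 L8←L0
Dom∩ at merges:
  L1: preds {L0,L4}: {L0} ∩ {L0,L1,L4} = {L0}; idom=L0
  L5: preds {L0,L2,L4}: {L0} ∩ {L0,L1,L2} ∩ {L0,L1,L4} = {L0}; idom=L0
  L6: preds {L3,L4}: {L0,L3} ∩ {L0,L1,L4} = {L0}; idom=L0
  L7: preds {L2,L5}: {L0,L1,L2} ∩ {L0,L5} = {L0}; idom=L0
  L8: preds {L5,L6}: {L0,L5} ∩ {L0,L6} = {L0}; idom=L0

DF derivation:
  join L1 pred L0: · stop@L0
  join L1 pred L4: L4→L1 stop@L0
  join L5 pred L0: · stop@L0
  join L5 pred L2: L2→L1 stop@L0
  join L5 pred L4: L4→L1 stop@L0
  join L6 pred L3: L3 stop@L0
  join L6 pred L4: L4→L1 stop@L0
  join L7 pred L2: L2→L1 stop@L0
  join L7 pred L5: L5 stop@L0
  join L8 pred L5: L5 stop@L0
  join L8 pred L6: L6 stop@L0
  DF(L0)=∅
  DF(L1)={L1,L5,L6,L7}
  DF(L2)={L5,L7}
  DF(L3)={L6}
  DF(L4)={L1,L5,L6}
  DF(L5)={L7,L8}
  DF(L6)={L8}
  DF(L7)=∅
  DF(L8)=∅

DF(L2) = ["L5", "L7"]

Answer: ["L5", "L7"]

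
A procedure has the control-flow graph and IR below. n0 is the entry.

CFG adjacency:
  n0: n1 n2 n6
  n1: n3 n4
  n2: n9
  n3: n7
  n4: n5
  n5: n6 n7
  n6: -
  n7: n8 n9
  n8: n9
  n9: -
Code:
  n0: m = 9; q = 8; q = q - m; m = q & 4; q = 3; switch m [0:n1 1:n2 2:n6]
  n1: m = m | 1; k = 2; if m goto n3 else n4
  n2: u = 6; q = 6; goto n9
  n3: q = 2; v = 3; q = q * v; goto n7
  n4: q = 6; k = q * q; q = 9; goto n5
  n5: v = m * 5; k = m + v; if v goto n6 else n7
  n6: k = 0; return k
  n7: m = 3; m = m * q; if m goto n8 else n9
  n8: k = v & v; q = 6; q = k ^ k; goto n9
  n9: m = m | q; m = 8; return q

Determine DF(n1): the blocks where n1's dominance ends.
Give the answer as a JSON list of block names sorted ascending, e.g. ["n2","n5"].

idom tree: n1←n0 n2←n0 n3←n1 n4←n1 n5←n4 n6←n0 n7←n1 n8←n7 n9←n0
Dom∩ at merges:
  n6: preds {n0,n5}: {n0} ∩ {n0,n1,n4,n5} = {n0}; idom=n0
  n7: preds {n3,n5}: {n0,n1,n3} ∩ {n0,n1,n4,n5} = {n0,n1}; idom=n1
  n9: preds {n2,n7,n8}: {n0,n2} ∩ {n0,n1,n7} ∩ {n0,n1,n7,n8} = {n0}; idom=n0

DF walk-up:
  join n6 pred n0: · stop@n0
  join n6 pred n5: n5→n4→n1 stop@n0
  join n7 pred n3: n3 stop@n1
  join n7 pred n5: n5→n4 stop@n1
  join n9 pred n2: n2 stop@n0
  join n9 pred n7: n7→n1 stop@n0
  join n9 pred n8: n8→n7→n1 stop@n0
  DF(n0)=∅
  DF(n1)={n6,n9}
  DF(n2)={n9}
  DF(n3)={n7}
  DF(n4)={n6,n7}
  DF(n5)={n6,n7}
  DF(n6)=∅
  DF(n7)={n9}
  DF(n8)={n9}
  DF(n9)=∅

DF(n1) = ["n6", "n9"]

Answer: ["n6", "n9"]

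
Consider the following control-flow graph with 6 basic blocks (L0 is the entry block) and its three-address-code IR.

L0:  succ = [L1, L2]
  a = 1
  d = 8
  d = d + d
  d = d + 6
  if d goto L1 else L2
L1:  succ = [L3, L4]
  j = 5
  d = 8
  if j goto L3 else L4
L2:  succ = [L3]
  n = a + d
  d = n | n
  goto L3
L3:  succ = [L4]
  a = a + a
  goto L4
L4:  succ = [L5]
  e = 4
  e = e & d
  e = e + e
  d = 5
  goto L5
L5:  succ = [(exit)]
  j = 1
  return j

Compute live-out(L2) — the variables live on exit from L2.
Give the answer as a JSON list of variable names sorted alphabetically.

Answer: ["a", "d"]

Working:
Block summaries:
  L0: {a,d} / ∅
  L1: {d,j} / ∅
  L2: {d,n} / {a,d}
  L3: {a} / {a}
  L4: {d,e} / {d}
  L5: {j} / ∅

Backward fixpoint:
  L0 li=∅ lo={a,d}
  L1 li={a} lo={a,d}
  L2 li={a,d} lo={a,d}
  L3 li={a,d} lo={d}
  L4 li={d} lo=∅
  L5 li=∅ lo=∅

live-out(L2) = ["a", "d"]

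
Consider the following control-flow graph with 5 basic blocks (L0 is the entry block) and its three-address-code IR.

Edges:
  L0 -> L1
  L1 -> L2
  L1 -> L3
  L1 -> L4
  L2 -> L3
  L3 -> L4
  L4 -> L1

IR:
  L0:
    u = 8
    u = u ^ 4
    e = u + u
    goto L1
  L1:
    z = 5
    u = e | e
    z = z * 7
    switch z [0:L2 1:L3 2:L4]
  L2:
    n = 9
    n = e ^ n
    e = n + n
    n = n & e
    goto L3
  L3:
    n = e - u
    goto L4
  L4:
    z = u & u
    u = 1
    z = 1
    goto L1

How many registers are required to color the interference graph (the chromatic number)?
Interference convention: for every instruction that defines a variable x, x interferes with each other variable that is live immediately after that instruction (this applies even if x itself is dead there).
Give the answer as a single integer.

def/use:
  L0: def={e,u} ue=∅
  L1: def={u,z} ue={e}
  L2: def={e,n} ue={e}
  L3: def={n} ue={e,u}
  L4: def={u,z} ue={u}

Liveness:
  L0 li=∅ lo={e}
  L1 li={e} lo={e,u}
  L2 li={e,u} lo={e,u}
  L3 li={e,u} lo={e,u}
  L4 li={e,u} lo={e}

Interference:
  e↔{n,u,z}
  n↔{e,u}
  u↔{e,n,z}
  z↔{e,u}

Colouring:
  lower bound: {e,n,u} mutually conflict ⇒ χ ≥ 3
  3-colouring: R0={e}  R1={u}  R2={n,z}
  χ = 3

Answer: 3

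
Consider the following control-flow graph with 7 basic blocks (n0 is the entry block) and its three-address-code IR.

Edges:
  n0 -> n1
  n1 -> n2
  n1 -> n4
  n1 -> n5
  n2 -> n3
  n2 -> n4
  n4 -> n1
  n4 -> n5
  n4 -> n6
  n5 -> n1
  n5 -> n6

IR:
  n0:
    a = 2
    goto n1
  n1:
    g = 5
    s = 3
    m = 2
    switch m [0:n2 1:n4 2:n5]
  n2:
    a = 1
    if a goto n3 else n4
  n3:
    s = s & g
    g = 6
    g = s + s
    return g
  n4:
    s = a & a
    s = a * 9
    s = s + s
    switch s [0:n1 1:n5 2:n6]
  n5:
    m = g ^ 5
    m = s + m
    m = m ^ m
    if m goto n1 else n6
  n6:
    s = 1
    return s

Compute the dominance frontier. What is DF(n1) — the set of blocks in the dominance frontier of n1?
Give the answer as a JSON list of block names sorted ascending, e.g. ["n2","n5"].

Answer: ["n1"]

Working:
idom tree: n1←n0 n2←n1 n3←n2 n4←n1 n5←n1 n6←n1
Dom∩ at merges:
  n1: preds {n0,n4,n5}: {n0} ∩ {n0,n1,n4} ∩ {n0,n1,n5} = {n0}; idom=n0
  n4: preds {n1,n2}: {n0,n1} ∩ {n0,n1,n2} = {n0,n1}; idom=n1
  n5: preds {n1,n4}: {n0,n1} ∩ {n0,n1,n4} = {n0,n1}; idom=n1
  n6: preds {n4,n5}: {n0,n1,n4} ∩ {n0,n1,n5} = {n0,n1}; idom=n1

DF derivation:
  join n1 pred n0: · stop@n0
  join n1 pred n4: n4→n1 stop@n0
  join n1 pred n5: n5→n1 stop@n0
  join n4 pred n1: · stop@n1
  join n4 pred n2: n2 stop@n1
  join n5 pred n1: · stop@n1
  join n5 pred n4: n4 stop@n1
  join n6 pred n4: n4 stop@n1
  join n6 pred n5: n5 stop@n1
  DF(n0)=∅
  DF(n1)={n1}
  DF(n2)={n4}
  DF(n3)=∅
  DF(n4)={n1,n5,n6}
  DF(n5)={n1,n6}
  DF(n6)=∅

DF(n1) = ["n1"]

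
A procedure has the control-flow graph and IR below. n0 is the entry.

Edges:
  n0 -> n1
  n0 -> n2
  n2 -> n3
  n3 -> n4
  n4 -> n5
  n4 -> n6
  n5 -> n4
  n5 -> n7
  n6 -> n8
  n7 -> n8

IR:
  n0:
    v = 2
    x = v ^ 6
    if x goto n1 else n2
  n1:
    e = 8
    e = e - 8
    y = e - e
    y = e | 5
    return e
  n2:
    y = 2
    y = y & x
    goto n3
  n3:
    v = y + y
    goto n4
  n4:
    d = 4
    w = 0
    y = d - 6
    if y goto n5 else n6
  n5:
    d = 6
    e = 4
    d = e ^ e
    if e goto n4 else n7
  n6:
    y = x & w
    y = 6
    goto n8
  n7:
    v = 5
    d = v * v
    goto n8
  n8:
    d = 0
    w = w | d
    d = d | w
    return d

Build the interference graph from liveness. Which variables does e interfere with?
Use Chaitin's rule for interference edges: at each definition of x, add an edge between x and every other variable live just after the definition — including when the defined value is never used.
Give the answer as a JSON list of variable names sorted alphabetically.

Per-block:
  n0: def={v,x} ue=∅
  n1: def={e,y} ue=∅
  n2: def={y} ue={x}
  n3: def={v} ue={y}
  n4: def={d,w,y} ue=∅
  n5: def={d,e} ue=∅
  n6: def={y} ue={w,x}
  n7: def={d,v} ue=∅
  n8: def={d,w} ue={w}

Live sets:
  live n0: ∅→{x}
  live n1: ∅→∅
  live n2: {x}→{x,y}
  live n3: {x,y}→{x}
  live n4: {x}→{w,x}
  live n5: {w,x}→{w,x}
  live n6: {w,x}→{w}
  live n7: {w}→{w}
  live n8: {w}→∅

Interfere edges:
  d↔{e,w,x}
  e↔{d,w,x,y}
  v↔{w,x}
  w↔{d,e,v,x,y}
  x↔{d,e,v,w,y}
  y↔{e,w,x}

N(e) = ["d", "w", "x", "y"]

Answer: ["d", "w", "x", "y"]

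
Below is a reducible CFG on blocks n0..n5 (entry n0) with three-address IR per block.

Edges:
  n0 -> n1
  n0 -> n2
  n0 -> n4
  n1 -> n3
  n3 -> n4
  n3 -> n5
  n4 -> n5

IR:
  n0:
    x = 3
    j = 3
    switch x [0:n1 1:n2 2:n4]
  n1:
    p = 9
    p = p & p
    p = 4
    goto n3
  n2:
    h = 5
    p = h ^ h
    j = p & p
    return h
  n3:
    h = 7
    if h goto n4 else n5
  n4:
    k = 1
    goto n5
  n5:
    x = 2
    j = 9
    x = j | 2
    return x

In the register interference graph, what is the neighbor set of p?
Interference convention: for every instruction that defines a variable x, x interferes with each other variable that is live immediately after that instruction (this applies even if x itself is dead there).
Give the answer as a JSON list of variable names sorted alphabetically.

Answer: ["h"]

Working:
Per-block:
  n0: {j,x} / ∅
  n1: {p} / ∅
  n2: {h,j,p} / ∅
  n3: {h} / ∅
  n4: {k} / ∅
  n5: {j,x} / ∅

Liveness:
  n0: in=∅ out=∅
  n1: in=∅ out=∅
  n2: in=∅ out=∅
  n3: in=∅ out=∅
  n4: in=∅ out=∅
  n5: in=∅ out=∅

Conflict graph:
  h — {j,p}
  j — {h,x}
  k — ∅
  p — {h}
  x — {j}

N(p) = ["h"]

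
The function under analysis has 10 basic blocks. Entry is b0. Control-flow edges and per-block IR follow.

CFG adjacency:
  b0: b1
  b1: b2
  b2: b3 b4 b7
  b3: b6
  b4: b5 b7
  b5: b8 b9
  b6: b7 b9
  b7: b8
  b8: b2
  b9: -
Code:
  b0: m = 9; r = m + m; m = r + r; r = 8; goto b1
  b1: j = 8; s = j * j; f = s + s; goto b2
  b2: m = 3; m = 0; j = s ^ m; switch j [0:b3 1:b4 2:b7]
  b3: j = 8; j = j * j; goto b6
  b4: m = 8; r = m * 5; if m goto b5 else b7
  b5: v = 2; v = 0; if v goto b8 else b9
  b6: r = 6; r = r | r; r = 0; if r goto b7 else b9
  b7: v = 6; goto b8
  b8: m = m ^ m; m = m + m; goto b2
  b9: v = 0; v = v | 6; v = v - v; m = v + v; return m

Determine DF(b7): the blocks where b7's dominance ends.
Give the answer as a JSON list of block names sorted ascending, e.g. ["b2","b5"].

idom tree: b1←b0 b2←b1 b3←b2 b4←b2 b5←b4 b6←b3 b7←b2 b8←b2 b9←b2
Join-block Dom:
  b2: preds {b1,b8}: {b0,b1} ∩ {b0,b1,b2,b8} = {b0,b1}; idom=b1
  b7: preds {b2,b4,b6}: {b0,b1,b2} ∩ {b0,b1,b2,b4} ∩ {b0,b1,b2,b3,b6} = {b0,b1,b2}; idom=b2
  b8: preds {b5,b7}: {b0,b1,b2,b4,b5} ∩ {b0,b1,b2,b7} = {b0,b1,b2}; idom=b2
  b9: preds {b5,b6}: {b0,b1,b2,b4,b5} ∩ {b0,b1,b2,b3,b6} = {b0,b1,b2}; idom=b2

DF walk-up:
  join b2 pred b1: · stop@b1
  join b2 pred b8: b8→b2 stop@b1
  join b7 pred b2: · stop@b2
  join b7 pred b4: b4 stop@b2
  join b7 pred b6: b6→b3 stop@b2
  join b8 pred b5: b5→b4 stop@b2
  join b8 pred b7: b7 stop@b2
  join b9 pred b5: b5→b4 stop@b2
  join b9 pred b6: b6→b3 stop@b2
  DF(b0)=∅
  DF(b1)=∅
  DF(b2)={b2}
  DF(b3)={b7,b9}
  DF(b4)={b7,b8,b9}
  DF(b5)={b8,b9}
  DF(b6)={b7,b9}
  DF(b7)={b8}
  DF(b8)={b2}
  DF(b9)=∅

DF(b7) = ["b8"]

Answer: ["b8"]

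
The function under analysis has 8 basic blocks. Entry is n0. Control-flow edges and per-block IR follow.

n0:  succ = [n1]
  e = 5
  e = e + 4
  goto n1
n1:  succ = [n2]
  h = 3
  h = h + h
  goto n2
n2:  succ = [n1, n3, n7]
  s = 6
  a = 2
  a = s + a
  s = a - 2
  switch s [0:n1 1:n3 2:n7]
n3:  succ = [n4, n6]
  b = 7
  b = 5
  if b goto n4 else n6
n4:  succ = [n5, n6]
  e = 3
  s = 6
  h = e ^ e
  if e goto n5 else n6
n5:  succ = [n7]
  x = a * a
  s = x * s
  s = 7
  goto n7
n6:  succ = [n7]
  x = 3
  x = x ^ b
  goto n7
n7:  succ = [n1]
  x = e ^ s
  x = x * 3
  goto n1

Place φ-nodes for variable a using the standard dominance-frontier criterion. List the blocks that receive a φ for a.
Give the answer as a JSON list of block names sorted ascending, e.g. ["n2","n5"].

Answer: ["n1"]

Analysis:
idom tree: n1←n0 n2←n1 n3←n2 n4←n3 n5←n4 n6←n3 n7←n2
Dom at joins:
  n1: preds {n0,n2,n7}: {n0} ∩ {n0,n1,n2} ∩ {n0,n1,n2,n7} = {n0}; idom=n0
  n6: preds {n3,n4}: {n0,n1,n2,n3} ∩ {n0,n1,n2,n3,n4} = {n0,n1,n2,n3}; idom=n3
  n7: preds {n2,n5,n6}: {n0,n1,n2} ∩ {n0,n1,n2,n3,n4,n5} ∩ {n0,n1,n2,n3,n6} = {n0,n1,n2}; idom=n2

Frontier:
  join n1 pred n0: · stop@n0
  join n1 pred n2: n2→n1 stop@n0
  join n1 pred n7: n7→n2→n1 stop@n0
  join n6 pred n3: · stop@n3
  join n6 pred n4: n4 stop@n3
  join n7 pred n2: · stop@n2
  join n7 pred n5: n5→n4→n3 stop@n2
  join n7 pred n6: n6→n3 stop@n2
  n0 → ∅
  n1 → {n1}
  n2 → {n1}
  n3 → {n7}
  n4 → {n6,n7}
  n5 → {n7}
  n6 → {n7}
  n7 → {n1}

φ for a: defs {n2}
  DF⁺ = {n1}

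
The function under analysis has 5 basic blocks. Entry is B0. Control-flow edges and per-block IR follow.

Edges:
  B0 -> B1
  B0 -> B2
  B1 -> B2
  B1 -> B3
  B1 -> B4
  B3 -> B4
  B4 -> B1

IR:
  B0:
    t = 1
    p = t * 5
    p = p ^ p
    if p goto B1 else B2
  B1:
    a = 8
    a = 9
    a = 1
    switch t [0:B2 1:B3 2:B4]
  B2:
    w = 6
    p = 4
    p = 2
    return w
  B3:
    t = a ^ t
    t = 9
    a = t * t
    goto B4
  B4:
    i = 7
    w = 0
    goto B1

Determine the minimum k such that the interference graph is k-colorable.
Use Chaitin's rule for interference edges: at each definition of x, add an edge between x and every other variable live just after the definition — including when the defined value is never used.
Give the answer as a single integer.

Per-block:
  B0 def {p,t} use ∅
  B1 def {a} use {t}
  B2 def {p,w} use ∅
  B3 def {a,t} use {a,t}
  B4 def {i,w} use ∅

Backward fixpoint:
  B0 li=∅ lo={t}
  B1 li={t} lo={a,t}
  B2 li=∅ lo=∅
  B3 li={a,t} lo={t}
  B4 li={t} lo={t}

Interfere edges:
  a — {t}
  i — {t}
  p — {t,w}
  t — {a,i,p,w}
  w — {p,t}

Colouring:
  clique {p,t,w} ⇒ need ≥ 3
  assign a→R1 i→R1 p→R1 t→R0 w→R2 — no edge inside a register ⇒ χ ≤ 3
  χ = 3

Answer: 3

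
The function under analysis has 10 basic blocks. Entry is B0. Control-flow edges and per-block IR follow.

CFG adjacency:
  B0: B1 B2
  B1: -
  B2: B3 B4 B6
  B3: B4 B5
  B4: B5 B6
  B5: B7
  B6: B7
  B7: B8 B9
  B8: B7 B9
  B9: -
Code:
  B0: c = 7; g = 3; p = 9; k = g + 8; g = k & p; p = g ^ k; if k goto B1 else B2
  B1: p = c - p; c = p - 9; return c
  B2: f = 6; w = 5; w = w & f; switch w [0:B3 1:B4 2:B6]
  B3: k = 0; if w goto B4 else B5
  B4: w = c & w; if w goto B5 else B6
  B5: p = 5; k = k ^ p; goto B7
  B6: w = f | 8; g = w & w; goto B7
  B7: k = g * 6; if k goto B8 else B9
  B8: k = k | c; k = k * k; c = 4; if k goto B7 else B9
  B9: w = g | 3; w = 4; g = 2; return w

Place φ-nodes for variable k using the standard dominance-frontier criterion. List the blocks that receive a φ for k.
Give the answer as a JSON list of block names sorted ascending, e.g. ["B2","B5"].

idom tree: B1←B0 B2←B0 B3←B2 B4←B2 B5←B2 B6←B2 B7←B2 B8←B7 B9←B7
Dom∩ at merges:
  B4: preds {B2,B3}: {B0,B2} ∩ {B0,B2,B3} = {B0,B2}; idom=B2
  B5: preds {B3,B4}: {B0,B2,B3} ∩ {B0,B2,B4} = {B0,B2}; idom=B2
  B6: preds {B2,B4}: {B0,B2} ∩ {B0,B2,B4} = {B0,B2}; idom=B2
  B7: preds {B5,B6,B8}: {B0,B2,B5} ∩ {B0,B2,B6} ∩ {B0,B2,B7,B8} = {B0,B2}; idom=B2
  B9: preds {B7,B8}: {B0,B2,B7} ∩ {B0,B2,B7,B8} = {B0,B2,B7}; idom=B7

DF walk-up:
  B4←B2: walk · to B2
  B4←B3: walk B3 to B2
  B5←B3: walk B3 to B2
  B5←B4: walk B4 to B2
  B6←B2: walk · to B2
  B6←B4: walk B4 to B2
  B7←B5: walk B5 to B2
  B7←B6: walk B6 to B2
  B7←B8: walk B8→B7 to B2
  B9←B7: walk · to B7
  B9←B8: walk B8 to B7
  DF(B0)=∅
  DF(B1)=∅
  DF(B2)=∅
  DF(B3)={B4,B5}
  DF(B4)={B5,B6}
  DF(B5)={B7}
  DF(B6)={B7}
  DF(B7)={B7}
  DF(B8)={B7,B9}
  DF(B9)=∅

φ for k: defs {B0,B3,B5,B7,B8}
  DF⁺ = {B4,B5,B6,B7,B9}

Answer: ["B4", "B5", "B6", "B7", "B9"]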